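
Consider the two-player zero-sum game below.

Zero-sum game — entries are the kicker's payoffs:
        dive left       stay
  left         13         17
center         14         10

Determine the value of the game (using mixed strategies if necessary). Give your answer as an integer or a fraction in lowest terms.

Row minima are 13 and 10, so the kicker's maximin is 13; column maxima are 14 and 17, so the goalkeeper's minimax is 14. These differ, so the equilibrium is in mixed strategies.
Let the kicker play left with probability p. The goalkeeper is indifferent when 13p + 14(1−p) = 17p + 10(1−p), giving p = 1/2.
Let the goalkeeper play dive left with probability q. The kicker is indifferent when 13q + 17(1−q) = 14q + 10(1−q), giving q = 7/8.
The value is 13·(7/8) + (17)·(1/8) = 27/2.

27/2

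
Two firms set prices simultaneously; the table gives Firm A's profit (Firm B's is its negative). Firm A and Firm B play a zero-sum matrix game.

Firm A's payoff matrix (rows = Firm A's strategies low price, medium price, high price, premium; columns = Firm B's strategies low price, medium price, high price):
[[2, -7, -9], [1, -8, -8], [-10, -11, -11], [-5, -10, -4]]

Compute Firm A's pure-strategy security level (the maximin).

The worst-case payoff for each row is low price: -9, medium price: -8, high price: -11, premium: -10.
The best of these is -8.

-8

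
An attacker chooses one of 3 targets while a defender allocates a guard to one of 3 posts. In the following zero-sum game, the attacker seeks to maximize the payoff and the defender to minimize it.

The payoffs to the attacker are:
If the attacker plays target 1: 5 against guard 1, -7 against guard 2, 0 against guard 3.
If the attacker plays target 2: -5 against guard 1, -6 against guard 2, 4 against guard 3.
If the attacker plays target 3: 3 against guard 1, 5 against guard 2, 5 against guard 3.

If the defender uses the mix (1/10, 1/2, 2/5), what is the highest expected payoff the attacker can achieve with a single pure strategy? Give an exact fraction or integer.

24/5

target 1: (5)·(1/10) + (-7)·(1/2) + (0)·(2/5) = -3.
target 2: (-5)·(1/10) + (-6)·(1/2) + (4)·(2/5) = -19/10.
target 3: (3)·(1/10) + (5)·(1/2) + (5)·(2/5) = 24/5.
The best pure response is target 3 with expected payoff 24/5.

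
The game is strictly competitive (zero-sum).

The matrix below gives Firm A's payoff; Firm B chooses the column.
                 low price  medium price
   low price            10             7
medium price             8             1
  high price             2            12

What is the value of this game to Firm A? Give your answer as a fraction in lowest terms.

106/13

Row medium price is strictly dominated by row low price, so Firm A never plays it.
The remaining 2×2 game on (low price, high price) × (low price, medium price) has no saddle point. Let Firm A play low price with probability p; indifference gives 10p + 2(1−p) = 7p + 12(1−p), so p = 10/13.
Similarly Firm B's optimal q on low price is 5/13, and the value is 10·(5/13) + (7)·(8/13) = 106/13.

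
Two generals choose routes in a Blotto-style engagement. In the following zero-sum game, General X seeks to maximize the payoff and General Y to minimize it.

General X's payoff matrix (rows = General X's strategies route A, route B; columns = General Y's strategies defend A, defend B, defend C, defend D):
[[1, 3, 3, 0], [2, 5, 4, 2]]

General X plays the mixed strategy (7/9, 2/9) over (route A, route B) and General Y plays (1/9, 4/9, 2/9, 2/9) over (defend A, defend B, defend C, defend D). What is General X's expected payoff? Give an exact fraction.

Against (1/9, 4/9, 2/9, 2/9), each row's expected payoff is route A: 19/9; route B: 34/9.
Taking the (7/9, 2/9)-weighted average: (7/9)·(19/9) + (2/9)·(34/9) = 67/27.

67/27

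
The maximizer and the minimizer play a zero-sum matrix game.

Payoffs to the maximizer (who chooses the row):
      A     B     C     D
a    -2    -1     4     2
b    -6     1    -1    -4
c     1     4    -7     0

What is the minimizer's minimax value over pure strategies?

The worst case (largest entry) in each column is A: 1, B: 4, C: 4, D: 2.
The best (smallest) of these is 1.

1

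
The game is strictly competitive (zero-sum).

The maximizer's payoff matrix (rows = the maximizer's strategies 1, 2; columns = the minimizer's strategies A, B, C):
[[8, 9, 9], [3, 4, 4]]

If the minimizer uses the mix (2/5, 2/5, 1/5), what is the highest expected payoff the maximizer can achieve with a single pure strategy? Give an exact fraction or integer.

43/5

1: (8)·(2/5) + (9)·(2/5) + (9)·(1/5) = 43/5.
2: (3)·(2/5) + (4)·(2/5) + (4)·(1/5) = 18/5.
The best pure response is 1 with expected payoff 43/5.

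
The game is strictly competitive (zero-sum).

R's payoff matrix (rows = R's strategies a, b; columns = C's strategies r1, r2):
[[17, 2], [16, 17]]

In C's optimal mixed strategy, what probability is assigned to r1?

15/16

Row minima are 2 and 16, so R's maximin is 16; column maxima are 17 and 17, so C's minimax is 17. These differ, so the equilibrium is in mixed strategies.
Let C play r1 with probability q. R is indifferent when 17q + 2(1−q) = 16q + 17(1−q), giving q = 15/16.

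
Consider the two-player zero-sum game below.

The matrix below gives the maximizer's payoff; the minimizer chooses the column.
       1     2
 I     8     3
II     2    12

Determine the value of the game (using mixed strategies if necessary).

6

Row minima are 3 and 2, so the maximizer's maximin is 3; column maxima are 8 and 12, so the minimizer's minimax is 8. These differ, so the equilibrium is in mixed strategies.
Let the maximizer play I with probability p. The minimizer is indifferent when 8p + 2(1−p) = 3p + 12(1−p), giving p = 2/3.
Let the minimizer play 1 with probability q. The maximizer is indifferent when 8q + 3(1−q) = 2q + 12(1−q), giving q = 3/5.
The value is 8·(3/5) + (3)·(2/5) = 6.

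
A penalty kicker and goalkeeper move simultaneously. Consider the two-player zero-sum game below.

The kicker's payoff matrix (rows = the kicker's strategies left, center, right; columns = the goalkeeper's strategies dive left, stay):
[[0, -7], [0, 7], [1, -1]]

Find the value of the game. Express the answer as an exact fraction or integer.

7/9

Row left is strictly dominated by row right, so the kicker never plays it.
The remaining 2×2 game on (center, right) × (dive left, stay) has no saddle point. Let the kicker play center with probability p; indifference gives (1−p) = 7p − (1−p), so p = 2/9.
Similarly the goalkeeper's optimal q on dive left is 8/9, and the value is 0·(8/9) + (7)·(1/9) = 7/9.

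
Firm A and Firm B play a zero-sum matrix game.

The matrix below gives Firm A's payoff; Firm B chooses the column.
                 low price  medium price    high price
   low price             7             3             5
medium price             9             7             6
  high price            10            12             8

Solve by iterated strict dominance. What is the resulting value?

8

Row medium price is strictly dominated by row high price (10>9, 12>7, 8>6); eliminate medium price.
Row low price is strictly dominated by row high price (10>7, 12>3, 8>5); eliminate low price.
Column low price is strictly dominated by high price for Firm B (8<10); eliminate low price.
Column medium price is strictly dominated by high price for Firm B (8<12); eliminate medium price.
Only (high price, high price) remains, with payoff 8.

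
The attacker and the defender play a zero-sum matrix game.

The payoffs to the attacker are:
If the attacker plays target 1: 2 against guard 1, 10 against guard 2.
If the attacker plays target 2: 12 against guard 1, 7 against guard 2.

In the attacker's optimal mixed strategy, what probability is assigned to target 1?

Row minima are 2 and 7, so the attacker's maximin is 7; column maxima are 12 and 10, so the defender's minimax is 10. These differ, so the equilibrium is in mixed strategies.
Let the attacker play target 1 with probability p. The defender is indifferent when 2p + 12(1−p) = 10p + 7(1−p), giving p = 5/13.

5/13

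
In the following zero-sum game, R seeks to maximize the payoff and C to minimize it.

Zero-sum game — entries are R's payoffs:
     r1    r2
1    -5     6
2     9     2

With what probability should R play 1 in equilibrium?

7/18

Row minima are -5 and 2, so R's maximin is 2; column maxima are 9 and 6, so C's minimax is 6. These differ, so the equilibrium is in mixed strategies.
Let R play 1 with probability p. C is indifferent when −5p + 9(1−p) = 6p + 2(1−p), giving p = 7/18.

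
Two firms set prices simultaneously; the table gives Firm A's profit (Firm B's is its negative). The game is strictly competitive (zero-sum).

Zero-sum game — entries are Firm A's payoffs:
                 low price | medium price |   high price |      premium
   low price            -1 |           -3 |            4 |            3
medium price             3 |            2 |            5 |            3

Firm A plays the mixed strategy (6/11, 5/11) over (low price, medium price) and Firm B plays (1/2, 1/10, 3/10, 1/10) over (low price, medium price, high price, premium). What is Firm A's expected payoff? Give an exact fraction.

Against (1/2, 1/10, 3/10, 1/10), each row's expected payoff is low price: 7/10; medium price: 7/2.
Taking the (6/11, 5/11)-weighted average: (6/11)·(7/10) + (5/11)·(7/2) = 217/110.

217/110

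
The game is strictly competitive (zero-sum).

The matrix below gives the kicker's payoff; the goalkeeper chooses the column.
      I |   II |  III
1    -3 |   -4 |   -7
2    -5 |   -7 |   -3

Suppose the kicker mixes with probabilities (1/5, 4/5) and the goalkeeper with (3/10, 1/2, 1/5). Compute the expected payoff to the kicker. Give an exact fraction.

Against (3/10, 1/2, 1/5), each row's expected payoff is 1: -43/10; 2: -28/5.
Taking the (1/5, 4/5)-weighted average: (1/5)·(-43/10) + (4/5)·(-28/5) = -267/50.

-267/50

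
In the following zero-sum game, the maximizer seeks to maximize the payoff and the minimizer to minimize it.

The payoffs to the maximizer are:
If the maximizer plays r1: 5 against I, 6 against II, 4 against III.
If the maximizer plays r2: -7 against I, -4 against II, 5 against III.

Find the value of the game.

Column II is strictly dominated by I for the minimizer (it gives the maximizer more in every row).
The remaining 2×2 game on (r1, r2) × (I, III) has no saddle point. Let the maximizer play r1 with probability p; indifference gives 5p − 7(1−p) = 4p + 5(1−p), so p = 12/13.
Similarly the minimizer's optimal q on I is 1/13, and the value is 5·(1/13) + (4)·(12/13) = 53/13.

53/13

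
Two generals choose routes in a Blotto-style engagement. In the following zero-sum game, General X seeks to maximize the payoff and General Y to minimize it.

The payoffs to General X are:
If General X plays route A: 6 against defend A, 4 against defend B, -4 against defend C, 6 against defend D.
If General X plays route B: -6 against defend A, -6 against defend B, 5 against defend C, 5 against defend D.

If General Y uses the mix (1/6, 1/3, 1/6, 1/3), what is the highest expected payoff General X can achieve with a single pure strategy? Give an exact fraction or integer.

11/3

route A: (6)·(1/6) + (4)·(1/3) + (-4)·(1/6) + (6)·(1/3) = 11/3.
route B: (-6)·(1/6) + (-6)·(1/3) + (5)·(1/6) + (5)·(1/3) = -1/2.
The best pure response is route A with expected payoff 11/3.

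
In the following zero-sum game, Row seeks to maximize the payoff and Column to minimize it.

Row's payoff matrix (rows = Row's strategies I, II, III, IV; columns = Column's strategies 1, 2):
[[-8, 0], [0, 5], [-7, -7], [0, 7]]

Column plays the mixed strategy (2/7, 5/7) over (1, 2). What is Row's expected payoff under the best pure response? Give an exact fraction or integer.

5

I: (-8)·(2/7) + (0)·(5/7) = -16/7.
II: (0)·(2/7) + (5)·(5/7) = 25/7.
III: (-7)·(2/7) + (-7)·(5/7) = -7.
IV: (0)·(2/7) + (7)·(5/7) = 5.
The best pure response is IV with expected payoff 5.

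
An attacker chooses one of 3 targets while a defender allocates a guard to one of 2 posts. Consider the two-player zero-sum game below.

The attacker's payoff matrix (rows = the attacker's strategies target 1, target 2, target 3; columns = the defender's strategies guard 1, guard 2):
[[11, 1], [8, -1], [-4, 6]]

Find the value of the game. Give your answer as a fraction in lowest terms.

7/2

Row target 2 is strictly dominated by row target 1, so the attacker never plays it.
The remaining 2×2 game on (target 1, target 3) × (guard 1, guard 2) has no saddle point. Let the attacker play target 1 with probability p; indifference gives 11p − 4(1−p) = p + 6(1−p), so p = 1/2.
Similarly the defender's optimal q on guard 1 is 1/4, and the value is 11·(1/4) + (1)·(3/4) = 7/2.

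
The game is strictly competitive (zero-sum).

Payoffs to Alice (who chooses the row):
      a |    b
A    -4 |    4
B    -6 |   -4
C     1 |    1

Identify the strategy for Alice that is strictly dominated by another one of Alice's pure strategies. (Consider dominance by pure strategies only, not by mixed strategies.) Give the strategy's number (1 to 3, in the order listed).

Compare B with A: -4 > -6, 4 > -4.
So A strictly dominates B for Alice; B is strictly dominated.

2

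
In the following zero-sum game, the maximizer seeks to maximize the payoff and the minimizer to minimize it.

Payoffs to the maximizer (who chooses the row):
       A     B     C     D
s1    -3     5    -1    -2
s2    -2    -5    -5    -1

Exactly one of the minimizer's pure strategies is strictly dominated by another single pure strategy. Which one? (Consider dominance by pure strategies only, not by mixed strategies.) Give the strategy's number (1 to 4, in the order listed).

The minimizer prefers columns that give the maximizer less. Compare D with A: -3 < -2, -2 < -1.
So A strictly dominates D for the minimizer; D is strictly dominated.

4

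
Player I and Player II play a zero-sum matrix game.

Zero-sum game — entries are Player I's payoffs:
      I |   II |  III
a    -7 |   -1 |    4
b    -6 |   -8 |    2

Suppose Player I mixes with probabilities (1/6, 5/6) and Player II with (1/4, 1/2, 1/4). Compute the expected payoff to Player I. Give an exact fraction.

-35/8

Against (1/4, 1/2, 1/4), each row's expected payoff is a: -5/4; b: -5.
Taking the (1/6, 5/6)-weighted average: (1/6)·(-5/4) + (5/6)·(-5) = -35/8.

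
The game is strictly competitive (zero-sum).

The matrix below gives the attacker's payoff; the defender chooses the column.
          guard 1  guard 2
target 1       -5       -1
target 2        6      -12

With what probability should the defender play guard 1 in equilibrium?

Row minima are -5 and -12, so the attacker's maximin is -5; column maxima are 6 and -1, so the defender's minimax is -1. These differ, so the equilibrium is in mixed strategies.
Let the defender play guard 1 with probability q. The attacker is indifferent when −5q − (1−q) = 6q − 12(1−q), giving q = 1/2.

1/2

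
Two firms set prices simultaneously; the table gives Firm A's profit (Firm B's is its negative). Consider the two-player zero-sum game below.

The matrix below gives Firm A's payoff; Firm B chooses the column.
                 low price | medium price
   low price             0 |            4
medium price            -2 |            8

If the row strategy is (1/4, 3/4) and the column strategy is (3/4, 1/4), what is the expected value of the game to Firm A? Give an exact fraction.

Against (3/4, 1/4), each row's expected payoff is low price: 1; medium price: 1/2.
Taking the (1/4, 3/4)-weighted average: (1/4)·(1) + (3/4)·(1/2) = 5/8.

5/8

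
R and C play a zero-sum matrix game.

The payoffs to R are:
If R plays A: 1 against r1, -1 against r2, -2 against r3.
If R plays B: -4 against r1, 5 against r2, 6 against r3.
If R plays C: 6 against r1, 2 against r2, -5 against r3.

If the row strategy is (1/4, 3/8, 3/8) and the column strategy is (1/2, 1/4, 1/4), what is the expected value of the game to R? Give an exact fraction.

17/16

Against (1/2, 1/4, 1/4), each row's expected payoff is A: -1/4; B: 3/4; C: 9/4.
Taking the (1/4, 3/8, 3/8)-weighted average: (1/4)·(-1/4) + (3/8)·(3/4) + (3/8)·(9/4) = 17/16.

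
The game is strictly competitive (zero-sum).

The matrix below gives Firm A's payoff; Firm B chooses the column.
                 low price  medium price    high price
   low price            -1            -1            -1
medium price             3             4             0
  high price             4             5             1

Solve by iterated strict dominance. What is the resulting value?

1

Row low price is strictly dominated by row medium price (3>-1, 4>-1, 0>-1); eliminate low price.
Column low price is strictly dominated by high price for Firm B (0<3, 1<4); eliminate low price.
Row medium price is strictly dominated by row high price (5>4, 1>0); eliminate medium price.
Column medium price is strictly dominated by high price for Firm B (1<5); eliminate medium price.
Only (high price, high price) remains, with payoff 1.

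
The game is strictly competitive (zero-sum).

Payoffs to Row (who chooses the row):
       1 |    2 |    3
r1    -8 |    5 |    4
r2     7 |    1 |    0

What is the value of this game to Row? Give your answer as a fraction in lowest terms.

Column 2 is strictly dominated by 3 for Column (it gives Row more in every row).
The remaining 2×2 game on (r1, r2) × (1, 3) has no saddle point. Let Row play r1 with probability p; indifference gives −8p + 7(1−p) = 4p, so p = 7/19.
Similarly Column's optimal q on 1 is 4/19, and the value is -8·(4/19) + (4)·(15/19) = 28/19.

28/19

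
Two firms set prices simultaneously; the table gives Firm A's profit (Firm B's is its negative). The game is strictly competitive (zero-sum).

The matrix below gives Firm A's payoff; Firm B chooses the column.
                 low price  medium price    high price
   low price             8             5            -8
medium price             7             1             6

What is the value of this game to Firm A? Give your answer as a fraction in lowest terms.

19/9

Column low price is strictly dominated by medium price for Firm B (it gives Firm A more in every row).
The remaining 2×2 game on (low price, medium price) × (medium price, high price) has no saddle point. Let Firm A play low price with probability p; indifference gives 5p + (1−p) = −8p + 6(1−p), so p = 5/18.
Similarly Firm B's optimal q on medium price is 7/9, and the value is 5·(7/9) + (-8)·(2/9) = 19/9.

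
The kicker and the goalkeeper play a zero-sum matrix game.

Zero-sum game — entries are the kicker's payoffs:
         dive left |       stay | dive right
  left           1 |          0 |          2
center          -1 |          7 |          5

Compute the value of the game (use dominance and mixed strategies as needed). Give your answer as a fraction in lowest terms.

Column dive right is strictly dominated by dive left for the goalkeeper (it gives the kicker more in every row).
The remaining 2×2 game on (left, center) × (dive left, stay) has no saddle point. Let the kicker play left with probability p; indifference gives p − (1−p) = 7(1−p), so p = 8/9.
Similarly the goalkeeper's optimal q on dive left is 7/9, and the value is 1·(7/9) + (0)·(2/9) = 7/9.

7/9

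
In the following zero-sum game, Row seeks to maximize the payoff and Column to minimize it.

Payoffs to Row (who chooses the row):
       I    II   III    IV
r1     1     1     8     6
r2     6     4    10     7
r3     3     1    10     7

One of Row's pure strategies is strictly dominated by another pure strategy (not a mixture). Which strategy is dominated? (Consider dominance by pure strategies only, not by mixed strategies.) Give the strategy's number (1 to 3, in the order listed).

1

Compare r1 with r2: 6 > 1, 4 > 1, 10 > 8, 7 > 6.
So r2 strictly dominates r1 for Row; r1 is strictly dominated.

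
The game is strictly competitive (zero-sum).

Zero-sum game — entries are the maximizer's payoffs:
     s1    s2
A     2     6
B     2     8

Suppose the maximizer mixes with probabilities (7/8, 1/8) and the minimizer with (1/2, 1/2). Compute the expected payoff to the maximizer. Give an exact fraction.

Against (1/2, 1/2), each row's expected payoff is A: 4; B: 5.
Taking the (7/8, 1/8)-weighted average: (7/8)·(4) + (1/8)·(5) = 33/8.

33/8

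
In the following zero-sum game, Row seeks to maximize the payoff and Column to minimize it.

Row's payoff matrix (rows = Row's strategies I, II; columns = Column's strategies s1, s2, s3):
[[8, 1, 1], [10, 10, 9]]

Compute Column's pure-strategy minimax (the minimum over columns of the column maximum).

The worst case (largest entry) in each column is s1: 10, s2: 10, s3: 9.
The best (smallest) of these is 9.

9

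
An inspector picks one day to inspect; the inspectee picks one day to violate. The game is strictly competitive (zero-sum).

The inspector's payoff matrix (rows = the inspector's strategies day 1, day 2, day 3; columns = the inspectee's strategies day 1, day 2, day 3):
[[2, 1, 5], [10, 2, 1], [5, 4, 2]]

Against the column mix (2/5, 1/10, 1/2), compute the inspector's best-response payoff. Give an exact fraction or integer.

47/10

day 1: (2)·(2/5) + (1)·(1/10) + (5)·(1/2) = 17/5.
day 2: (10)·(2/5) + (2)·(1/10) + (1)·(1/2) = 47/10.
day 3: (5)·(2/5) + (4)·(1/10) + (2)·(1/2) = 17/5.
The best pure response is day 2 with expected payoff 47/10.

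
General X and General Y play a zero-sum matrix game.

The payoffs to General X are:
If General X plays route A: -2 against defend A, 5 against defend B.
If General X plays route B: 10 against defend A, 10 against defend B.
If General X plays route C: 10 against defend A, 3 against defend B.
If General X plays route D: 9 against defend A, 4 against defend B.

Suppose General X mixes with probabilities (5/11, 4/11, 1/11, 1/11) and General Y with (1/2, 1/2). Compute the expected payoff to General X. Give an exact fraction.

11/2

Against (1/2, 1/2), each row's expected payoff is route A: 3/2; route B: 10; route C: 13/2; route D: 13/2.
Taking the (5/11, 4/11, 1/11, 1/11)-weighted average: (5/11)·(3/2) + (4/11)·(10) + (1/11)·(13/2) + (1/11)·(13/2) = 11/2.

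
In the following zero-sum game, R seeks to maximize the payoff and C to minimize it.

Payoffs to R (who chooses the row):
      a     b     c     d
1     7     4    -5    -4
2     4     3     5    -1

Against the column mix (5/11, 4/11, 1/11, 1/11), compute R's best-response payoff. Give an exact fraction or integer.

42/11

1: (7)·(5/11) + (4)·(4/11) + (-5)·(1/11) + (-4)·(1/11) = 42/11.
2: (4)·(5/11) + (3)·(4/11) + (5)·(1/11) + (-1)·(1/11) = 36/11.
The best pure response is 1 with expected payoff 42/11.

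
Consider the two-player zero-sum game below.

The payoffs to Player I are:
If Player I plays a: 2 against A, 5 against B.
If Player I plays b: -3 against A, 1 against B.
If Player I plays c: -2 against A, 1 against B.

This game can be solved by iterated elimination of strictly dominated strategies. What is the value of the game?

Row c is strictly dominated by row a (2>-2, 5>1); eliminate c.
Row b is strictly dominated by row a (2>-3, 5>1); eliminate b.
Column B is strictly dominated by A for Player II (2<5); eliminate B.
Only (a, A) remains, with payoff 2.

2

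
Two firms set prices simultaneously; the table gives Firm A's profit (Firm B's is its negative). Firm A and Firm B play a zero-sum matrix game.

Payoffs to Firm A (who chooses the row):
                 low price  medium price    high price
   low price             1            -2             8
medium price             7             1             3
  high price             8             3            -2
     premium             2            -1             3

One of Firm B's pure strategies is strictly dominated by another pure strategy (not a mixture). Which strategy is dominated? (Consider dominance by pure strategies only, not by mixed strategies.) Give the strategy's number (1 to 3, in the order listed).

1

Firm B prefers columns that give Firm A less. Compare low price with medium price: -2 < 1, 1 < 7, 3 < 8, -1 < 2.
So medium price strictly dominates low price for Firm B; low price is strictly dominated.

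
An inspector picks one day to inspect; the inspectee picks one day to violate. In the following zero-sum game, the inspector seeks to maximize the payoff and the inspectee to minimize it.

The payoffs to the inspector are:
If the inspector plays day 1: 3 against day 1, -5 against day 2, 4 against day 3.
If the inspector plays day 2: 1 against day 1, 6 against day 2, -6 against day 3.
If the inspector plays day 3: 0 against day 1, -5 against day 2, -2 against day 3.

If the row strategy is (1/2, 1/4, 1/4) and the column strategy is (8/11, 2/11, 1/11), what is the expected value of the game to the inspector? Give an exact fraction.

19/22

Against (8/11, 2/11, 1/11), each row's expected payoff is day 1: 18/11; day 2: 14/11; day 3: -12/11.
Taking the (1/2, 1/4, 1/4)-weighted average: (1/2)·(18/11) + (1/4)·(14/11) + (1/4)·(-12/11) = 19/22.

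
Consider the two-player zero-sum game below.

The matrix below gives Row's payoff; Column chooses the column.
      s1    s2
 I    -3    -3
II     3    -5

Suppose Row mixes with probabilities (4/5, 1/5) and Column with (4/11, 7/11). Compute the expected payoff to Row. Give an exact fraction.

-31/11

Against (4/11, 7/11), each row's expected payoff is I: -3; II: -23/11.
Taking the (4/5, 1/5)-weighted average: (4/5)·(-3) + (1/5)·(-23/11) = -31/11.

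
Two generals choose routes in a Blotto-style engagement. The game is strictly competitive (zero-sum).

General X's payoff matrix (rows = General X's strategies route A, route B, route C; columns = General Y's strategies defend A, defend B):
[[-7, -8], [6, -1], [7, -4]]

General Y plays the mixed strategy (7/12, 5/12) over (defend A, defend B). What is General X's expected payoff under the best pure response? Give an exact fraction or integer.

route A: (-7)·(7/12) + (-8)·(5/12) = -89/12.
route B: (6)·(7/12) + (-1)·(5/12) = 37/12.
route C: (7)·(7/12) + (-4)·(5/12) = 29/12.
The best pure response is route B with expected payoff 37/12.

37/12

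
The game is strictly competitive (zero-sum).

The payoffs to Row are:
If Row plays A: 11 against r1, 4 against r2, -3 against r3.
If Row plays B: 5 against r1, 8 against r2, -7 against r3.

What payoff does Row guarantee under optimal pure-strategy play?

-3

Row minima: -3, -7 → Row's maximin is -3.
Column maxima: 11, 8, -3 → Column's minimax is -3.
They coincide at (A, r3), so the value is -3.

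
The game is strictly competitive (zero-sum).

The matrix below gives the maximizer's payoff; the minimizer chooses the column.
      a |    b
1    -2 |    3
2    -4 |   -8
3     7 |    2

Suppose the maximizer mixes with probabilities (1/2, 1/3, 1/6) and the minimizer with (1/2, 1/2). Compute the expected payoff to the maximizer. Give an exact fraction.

Against (1/2, 1/2), each row's expected payoff is 1: 1/2; 2: -6; 3: 9/2.
Taking the (1/2, 1/3, 1/6)-weighted average: (1/2)·(1/2) + (1/3)·(-6) + (1/6)·(9/2) = -1.

-1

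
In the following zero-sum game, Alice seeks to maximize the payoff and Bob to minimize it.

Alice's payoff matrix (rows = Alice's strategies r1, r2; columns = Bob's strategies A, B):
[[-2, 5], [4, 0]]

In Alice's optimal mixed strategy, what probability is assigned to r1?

Row minima are -2 and 0, so Alice's maximin is 0; column maxima are 4 and 5, so Bob's minimax is 4. These differ, so the equilibrium is in mixed strategies.
Let Alice play r1 with probability p. Bob is indifferent when −2p + 4(1−p) = 5p, giving p = 4/11.

4/11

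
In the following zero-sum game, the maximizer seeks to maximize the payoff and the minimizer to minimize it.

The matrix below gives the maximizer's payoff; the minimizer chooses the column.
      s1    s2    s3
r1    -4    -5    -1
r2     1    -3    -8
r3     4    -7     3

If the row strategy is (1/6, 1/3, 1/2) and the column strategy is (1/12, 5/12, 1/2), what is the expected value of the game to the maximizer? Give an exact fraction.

Against (1/12, 5/12, 1/2), each row's expected payoff is r1: -35/12; r2: -31/6; r3: -13/12.
Taking the (1/6, 1/3, 1/2)-weighted average: (1/6)·(-35/12) + (1/3)·(-31/6) + (1/2)·(-13/12) = -11/4.

-11/4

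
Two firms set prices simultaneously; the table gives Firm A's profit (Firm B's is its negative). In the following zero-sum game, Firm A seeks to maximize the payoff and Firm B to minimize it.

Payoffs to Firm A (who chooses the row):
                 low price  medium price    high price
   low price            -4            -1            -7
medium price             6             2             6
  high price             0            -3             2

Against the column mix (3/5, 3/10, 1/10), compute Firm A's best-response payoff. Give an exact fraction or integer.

24/5

low price: (-4)·(3/5) + (-1)·(3/10) + (-7)·(1/10) = -17/5.
medium price: (6)·(3/5) + (2)·(3/10) + (6)·(1/10) = 24/5.
high price: (0)·(3/5) + (-3)·(3/10) + (2)·(1/10) = -7/10.
The best pure response is medium price with expected payoff 24/5.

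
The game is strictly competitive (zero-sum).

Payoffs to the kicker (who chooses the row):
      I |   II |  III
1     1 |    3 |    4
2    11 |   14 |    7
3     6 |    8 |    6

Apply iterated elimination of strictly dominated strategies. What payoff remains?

Row 1 is strictly dominated by row 2 (11>1, 14>3, 7>4); eliminate 1.
Row 3 is strictly dominated by row 2 (11>6, 14>8, 7>6); eliminate 3.
Column II is strictly dominated by I for the goalkeeper (11<14); eliminate II.
Column I is strictly dominated by III for the goalkeeper (7<11); eliminate I.
Only (2, III) remains, with payoff 7.

7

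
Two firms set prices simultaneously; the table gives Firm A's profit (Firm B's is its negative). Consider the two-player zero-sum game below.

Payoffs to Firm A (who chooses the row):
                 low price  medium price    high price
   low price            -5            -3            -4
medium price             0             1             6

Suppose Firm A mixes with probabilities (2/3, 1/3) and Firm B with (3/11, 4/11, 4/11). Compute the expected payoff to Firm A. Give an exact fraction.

Against (3/11, 4/11, 4/11), each row's expected payoff is low price: -43/11; medium price: 28/11.
Taking the (2/3, 1/3)-weighted average: (2/3)·(-43/11) + (1/3)·(28/11) = -58/33.

-58/33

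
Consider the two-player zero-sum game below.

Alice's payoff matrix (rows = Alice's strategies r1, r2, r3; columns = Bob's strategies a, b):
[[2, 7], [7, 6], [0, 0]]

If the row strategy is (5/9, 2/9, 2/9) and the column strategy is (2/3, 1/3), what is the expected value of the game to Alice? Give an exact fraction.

95/27

Against (2/3, 1/3), each row's expected payoff is r1: 11/3; r2: 20/3; r3: 0.
Taking the (5/9, 2/9, 2/9)-weighted average: (5/9)·(11/3) + (2/9)·(20/3) + (2/9)·(0) = 95/27.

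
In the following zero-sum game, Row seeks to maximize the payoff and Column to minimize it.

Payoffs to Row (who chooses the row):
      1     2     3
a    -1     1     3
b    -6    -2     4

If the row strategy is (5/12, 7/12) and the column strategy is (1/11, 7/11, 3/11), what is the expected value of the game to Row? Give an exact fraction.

19/132

Against (1/11, 7/11, 3/11), each row's expected payoff is a: 15/11; b: -8/11.
Taking the (5/12, 7/12)-weighted average: (5/12)·(15/11) + (7/12)·(-8/11) = 19/132.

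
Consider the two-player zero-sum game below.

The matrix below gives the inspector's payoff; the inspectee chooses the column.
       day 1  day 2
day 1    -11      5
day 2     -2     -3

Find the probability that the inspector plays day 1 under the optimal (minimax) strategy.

Row minima are -11 and -3, so the inspector's maximin is -3; column maxima are -2 and 5, so the inspectee's minimax is -2. These differ, so the equilibrium is in mixed strategies.
Let the inspector play day 1 with probability p. The inspectee is indifferent when −11p − 2(1−p) = 5p − 3(1−p), giving p = 1/17.

1/17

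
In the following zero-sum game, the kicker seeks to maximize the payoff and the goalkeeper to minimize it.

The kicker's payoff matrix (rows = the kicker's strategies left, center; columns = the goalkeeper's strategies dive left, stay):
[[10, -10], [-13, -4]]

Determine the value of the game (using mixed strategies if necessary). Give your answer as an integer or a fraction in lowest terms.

Row minima are -10 and -13, so the kicker's maximin is -10; column maxima are 10 and -4, so the goalkeeper's minimax is -4. These differ, so the equilibrium is in mixed strategies.
Let the kicker play left with probability p. The goalkeeper is indifferent when 10p − 13(1−p) = −10p − 4(1−p), giving p = 9/29.
Let the goalkeeper play dive left with probability q. The kicker is indifferent when 10q − 10(1−q) = −13q − 4(1−q), giving q = 6/29.
The value is 10·(6/29) + (-10)·(23/29) = -170/29.

-170/29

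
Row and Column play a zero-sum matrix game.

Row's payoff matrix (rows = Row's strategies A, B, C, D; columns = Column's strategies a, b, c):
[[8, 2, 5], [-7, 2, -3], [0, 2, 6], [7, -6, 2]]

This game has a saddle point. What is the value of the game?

Row minima: 2, -7, 0, -6 → Row's maximin is 2.
Column maxima: 8, 2, 6 → Column's minimax is 2.
They coincide at (A, b), so the value is 2.

2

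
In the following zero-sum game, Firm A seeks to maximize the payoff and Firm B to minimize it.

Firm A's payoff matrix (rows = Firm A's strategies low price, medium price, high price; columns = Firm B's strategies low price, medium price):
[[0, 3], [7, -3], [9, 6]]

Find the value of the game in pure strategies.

6

Row minima: 0, -3, 6 → Firm A's maximin is 6.
Column maxima: 9, 6 → Firm B's minimax is 6.
They coincide at (high price, medium price), so the value is 6.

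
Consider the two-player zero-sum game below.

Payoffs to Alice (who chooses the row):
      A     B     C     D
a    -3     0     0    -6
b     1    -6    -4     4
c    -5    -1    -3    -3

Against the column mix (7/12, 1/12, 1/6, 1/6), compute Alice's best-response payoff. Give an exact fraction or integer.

1/12

a: (-3)·(7/12) + (0)·(1/12) + (0)·(1/6) + (-6)·(1/6) = -11/4.
b: (1)·(7/12) + (-6)·(1/12) + (-4)·(1/6) + (4)·(1/6) = 1/12.
c: (-5)·(7/12) + (-1)·(1/12) + (-3)·(1/6) + (-3)·(1/6) = -4.
The best pure response is b with expected payoff 1/12.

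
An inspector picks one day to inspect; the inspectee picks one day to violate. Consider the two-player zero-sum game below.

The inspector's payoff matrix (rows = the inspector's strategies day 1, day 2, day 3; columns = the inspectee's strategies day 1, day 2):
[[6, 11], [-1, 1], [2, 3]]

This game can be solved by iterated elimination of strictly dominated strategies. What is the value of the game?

6

Row day 2 is strictly dominated by row day 1 (6>-1, 11>1); eliminate day 2.
Row day 3 is strictly dominated by row day 1 (6>2, 11>3); eliminate day 3.
Column day 2 is strictly dominated by day 1 for the inspectee (6<11); eliminate day 2.
Only (day 1, day 1) remains, with payoff 6.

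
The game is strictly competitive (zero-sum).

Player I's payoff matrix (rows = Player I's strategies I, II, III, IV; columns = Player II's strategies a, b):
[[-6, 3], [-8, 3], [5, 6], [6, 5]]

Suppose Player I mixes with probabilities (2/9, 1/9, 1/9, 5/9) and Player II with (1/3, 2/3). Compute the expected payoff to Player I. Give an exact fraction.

Against (1/3, 2/3), each row's expected payoff is I: 0; II: -2/3; III: 17/3; IV: 16/3.
Taking the (2/9, 1/9, 1/9, 5/9)-weighted average: (2/9)·(0) + (1/9)·(-2/3) + (1/9)·(17/3) + (5/9)·(16/3) = 95/27.

95/27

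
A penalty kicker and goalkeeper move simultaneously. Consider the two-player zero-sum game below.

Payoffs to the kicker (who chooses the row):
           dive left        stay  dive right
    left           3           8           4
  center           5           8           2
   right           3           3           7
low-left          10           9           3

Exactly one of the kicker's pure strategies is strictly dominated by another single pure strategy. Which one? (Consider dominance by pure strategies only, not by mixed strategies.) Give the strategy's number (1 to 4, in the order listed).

2

Compare center with low-left: 10 > 5, 9 > 8, 3 > 2.
So low-left strictly dominates center for the kicker; center is strictly dominated.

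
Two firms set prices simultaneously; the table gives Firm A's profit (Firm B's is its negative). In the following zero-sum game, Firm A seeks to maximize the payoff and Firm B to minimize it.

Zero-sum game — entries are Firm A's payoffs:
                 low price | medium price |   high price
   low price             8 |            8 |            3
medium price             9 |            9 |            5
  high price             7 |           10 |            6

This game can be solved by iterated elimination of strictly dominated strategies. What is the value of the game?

6

Row low price is strictly dominated by row medium price (9>8, 9>8, 5>3); eliminate low price.
Column medium price is strictly dominated by high price for Firm B (5<9, 6<10); eliminate medium price.
Column low price is strictly dominated by high price for Firm B (5<9, 6<7); eliminate low price.
Row medium price is strictly dominated by row high price (6>5); eliminate medium price.
Only (high price, high price) remains, with payoff 6.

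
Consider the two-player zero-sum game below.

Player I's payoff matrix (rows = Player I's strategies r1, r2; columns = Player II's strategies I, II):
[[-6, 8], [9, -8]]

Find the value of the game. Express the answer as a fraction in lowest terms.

24/31

Row minima are -6 and -8, so Player I's maximin is -6; column maxima are 9 and 8, so Player II's minimax is 8. These differ, so the equilibrium is in mixed strategies.
Let Player I play r1 with probability p. Player II is indifferent when −6p + 9(1−p) = 8p − 8(1−p), giving p = 17/31.
Let Player II play I with probability q. Player I is indifferent when −6q + 8(1−q) = 9q − 8(1−q), giving q = 16/31.
The value is -6·(16/31) + (8)·(15/31) = 24/31.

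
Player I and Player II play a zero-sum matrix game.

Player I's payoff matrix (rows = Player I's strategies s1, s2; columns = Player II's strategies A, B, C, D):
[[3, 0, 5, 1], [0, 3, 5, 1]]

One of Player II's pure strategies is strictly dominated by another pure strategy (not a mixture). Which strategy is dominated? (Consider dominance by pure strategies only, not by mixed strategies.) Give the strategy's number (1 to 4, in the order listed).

3

Player II prefers columns that give Player I less. Compare C with A: 3 < 5, 0 < 5.
So A strictly dominates C for Player II; C is strictly dominated.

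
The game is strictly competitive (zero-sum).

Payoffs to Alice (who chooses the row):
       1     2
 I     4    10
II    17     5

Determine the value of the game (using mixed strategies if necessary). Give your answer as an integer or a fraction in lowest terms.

25/3

Row minima are 4 and 5, so Alice's maximin is 5; column maxima are 17 and 10, so Bob's minimax is 10. These differ, so the equilibrium is in mixed strategies.
Let Alice play I with probability p. Bob is indifferent when 4p + 17(1−p) = 10p + 5(1−p), giving p = 2/3.
Let Bob play 1 with probability q. Alice is indifferent when 4q + 10(1−q) = 17q + 5(1−q), giving q = 5/18.
The value is 4·(5/18) + (10)·(13/18) = 25/3.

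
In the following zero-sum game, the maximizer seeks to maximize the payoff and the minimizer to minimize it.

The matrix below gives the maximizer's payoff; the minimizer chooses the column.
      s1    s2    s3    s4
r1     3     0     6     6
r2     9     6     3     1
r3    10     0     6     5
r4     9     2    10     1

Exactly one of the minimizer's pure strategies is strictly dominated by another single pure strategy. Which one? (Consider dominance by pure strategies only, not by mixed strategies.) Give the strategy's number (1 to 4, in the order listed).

1

The minimizer prefers columns that give the maximizer less. Compare s1 with s2: 0 < 3, 6 < 9, 0 < 10, 2 < 9.
So s2 strictly dominates s1 for the minimizer; s1 is strictly dominated.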